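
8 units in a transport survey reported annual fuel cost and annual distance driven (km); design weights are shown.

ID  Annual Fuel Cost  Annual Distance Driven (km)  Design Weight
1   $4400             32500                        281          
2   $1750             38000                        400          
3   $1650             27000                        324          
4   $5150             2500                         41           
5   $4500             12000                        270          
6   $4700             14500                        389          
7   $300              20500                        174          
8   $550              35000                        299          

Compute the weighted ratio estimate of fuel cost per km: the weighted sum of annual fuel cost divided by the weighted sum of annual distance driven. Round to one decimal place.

0.1

Σ wᵢ·y = 4400×281 + 1750×400 + 1650×324 + 5150×41 + 4500×270 + 4700×389 + 300×174 + 550×299
  = 1236400 + 700000 + 534600 + 211150 + 1215000 + 1828300 + 52200 + 164450 = 5942100
Σ wᵢ·x = 32500×281 + 38000×400 + 27000×324 + 2500×41 + 12000×270 + 14500×389 + 20500×174 + 35000×299
  = 9132500 + 15200000 + 8748000 + 102500 + 3240000 + 5640500 + 3567000 + 10465000 = 56095500
Ratio = 5942100 / 56095500 = 0.10592828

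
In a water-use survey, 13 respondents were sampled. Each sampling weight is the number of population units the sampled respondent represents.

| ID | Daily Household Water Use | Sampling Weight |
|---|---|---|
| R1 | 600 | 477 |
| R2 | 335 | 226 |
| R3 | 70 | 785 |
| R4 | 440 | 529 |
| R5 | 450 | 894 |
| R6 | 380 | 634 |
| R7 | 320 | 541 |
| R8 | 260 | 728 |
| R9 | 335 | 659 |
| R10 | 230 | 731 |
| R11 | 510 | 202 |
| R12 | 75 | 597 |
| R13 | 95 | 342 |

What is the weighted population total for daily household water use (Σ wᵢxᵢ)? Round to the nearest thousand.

2224000

Weighted total = 2224420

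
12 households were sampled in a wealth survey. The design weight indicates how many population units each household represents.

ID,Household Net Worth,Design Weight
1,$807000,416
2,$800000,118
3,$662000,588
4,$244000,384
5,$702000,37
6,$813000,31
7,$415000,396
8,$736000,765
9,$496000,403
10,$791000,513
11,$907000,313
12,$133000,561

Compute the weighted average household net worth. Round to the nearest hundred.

Weighted sum = 807000×416 + 800000×118 + 662000×588 + 244000×384 + 702000×37 + 813000×31 + 415000×396 + 736000×765 + 496000×403 + 791000×513 + 907000×313 + 133000×561
  = 2655796000
Sum of weights = 416 + 118 + 588 + 384 + 37 + 31 + 396 + 765 + 403 + 513 + 313 + 561 = 4525
Weighted mean = 2655796000 / 4525 = 586916.24

586900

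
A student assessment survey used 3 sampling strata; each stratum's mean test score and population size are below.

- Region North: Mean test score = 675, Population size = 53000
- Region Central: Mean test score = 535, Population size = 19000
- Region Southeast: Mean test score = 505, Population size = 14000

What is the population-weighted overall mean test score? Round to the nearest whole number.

616

Σ Nₕ·x̄ₕ = 53010000
Σ Nₕ = 53000 + 19000 + 14000 = 86000
Overall mean = 53010000 / 86000 = 616.39535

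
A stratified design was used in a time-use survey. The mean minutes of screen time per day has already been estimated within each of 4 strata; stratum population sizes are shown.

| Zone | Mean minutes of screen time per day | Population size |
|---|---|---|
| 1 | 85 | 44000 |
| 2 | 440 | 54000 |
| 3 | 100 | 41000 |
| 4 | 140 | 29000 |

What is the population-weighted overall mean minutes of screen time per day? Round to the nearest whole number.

212

Σ Nₕ·x̄ₕ = 85×44000 + 440×54000 + 100×41000 + 140×29000
  = 3740000 + 23760000 + 4100000 + 4060000 = 35660000
Σ Nₕ = 44000 + 54000 + 41000 + 29000 = 168000
Overall mean = 35660000 / 168000 = 212.2619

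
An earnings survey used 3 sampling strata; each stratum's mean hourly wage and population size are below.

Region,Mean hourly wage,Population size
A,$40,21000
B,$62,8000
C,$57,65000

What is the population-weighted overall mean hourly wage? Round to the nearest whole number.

54

Σ Nₕ·x̄ₕ = 5041000
Σ Nₕ = 94000
Overall mean = 5041000 / 94000 = 53.62766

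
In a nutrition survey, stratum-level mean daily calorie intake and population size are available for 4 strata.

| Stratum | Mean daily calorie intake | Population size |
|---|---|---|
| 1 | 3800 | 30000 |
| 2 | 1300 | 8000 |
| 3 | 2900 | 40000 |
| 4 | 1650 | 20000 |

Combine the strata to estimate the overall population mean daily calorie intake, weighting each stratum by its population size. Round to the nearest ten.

Σ Nₕ·x̄ₕ = 3800×30000 + 1300×8000 + 2900×40000 + 1650×20000
  = 273400000
Σ Nₕ = 30000 + 8000 + 40000 + 20000 = 98000
Overall mean = 273400000 / 98000 = 2789.7959

2790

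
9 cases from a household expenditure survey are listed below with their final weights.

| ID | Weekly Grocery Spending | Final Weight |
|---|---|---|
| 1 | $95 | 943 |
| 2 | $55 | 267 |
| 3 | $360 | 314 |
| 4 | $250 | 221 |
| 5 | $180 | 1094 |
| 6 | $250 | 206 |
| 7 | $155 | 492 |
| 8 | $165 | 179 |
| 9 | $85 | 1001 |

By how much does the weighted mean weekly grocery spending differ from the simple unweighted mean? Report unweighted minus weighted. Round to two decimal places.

Unweighted sum = 95 + 55 + 360 + 250 + 180 + 250 + 155 + 165 + 85 = 1595
Unweighted mean = 1595 / 9 = 177.22222
Weighted sum = 711860
Sum of weights = 943 + 267 + 314 + 221 + 1094 + 206 + 492 + 179 + 1001 = 4717
Weighted mean = 711860 / 4717 = 150.91372
Difference (unweighted minus weighted) = 26.308506

26.31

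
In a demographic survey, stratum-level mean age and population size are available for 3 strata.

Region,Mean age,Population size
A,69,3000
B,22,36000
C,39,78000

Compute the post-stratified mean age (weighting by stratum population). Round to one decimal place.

Σ Nₕ·x̄ₕ = 4041000
Σ Nₕ = 3000 + 36000 + 78000 = 117000
Overall mean = 4041000 / 117000 = 34.538462

34.5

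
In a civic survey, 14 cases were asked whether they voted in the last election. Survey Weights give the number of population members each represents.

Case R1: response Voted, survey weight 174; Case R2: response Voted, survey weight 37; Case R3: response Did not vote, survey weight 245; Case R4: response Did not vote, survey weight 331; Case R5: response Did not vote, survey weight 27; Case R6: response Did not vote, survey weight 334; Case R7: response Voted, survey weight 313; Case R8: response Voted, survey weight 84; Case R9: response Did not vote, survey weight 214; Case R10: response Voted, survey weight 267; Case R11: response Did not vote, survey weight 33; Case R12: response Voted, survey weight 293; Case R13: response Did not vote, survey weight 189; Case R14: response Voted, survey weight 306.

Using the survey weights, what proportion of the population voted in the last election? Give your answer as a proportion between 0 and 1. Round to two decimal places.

0.52

Sum of weights for 'Voted' = 174 + 37 + 313 + 84 + 267 + 293 + 306 = 1474
Total weight = 2847
Weighted proportion = 1474 / 2847 = 0.51773797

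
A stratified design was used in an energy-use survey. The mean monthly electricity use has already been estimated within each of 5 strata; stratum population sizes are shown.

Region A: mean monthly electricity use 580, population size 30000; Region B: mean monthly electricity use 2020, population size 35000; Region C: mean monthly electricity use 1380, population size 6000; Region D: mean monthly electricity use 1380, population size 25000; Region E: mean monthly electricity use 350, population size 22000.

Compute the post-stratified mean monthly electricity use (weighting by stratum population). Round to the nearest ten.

Σ Nₕ·x̄ₕ = 580×30000 + 2020×35000 + 1380×6000 + 1380×25000 + 350×22000
  = 17400000 + 70700000 + 8280000 + 34500000 + 7700000 = 138580000
Σ Nₕ = 118000
Overall mean = 138580000 / 118000 = 1174.4068

1170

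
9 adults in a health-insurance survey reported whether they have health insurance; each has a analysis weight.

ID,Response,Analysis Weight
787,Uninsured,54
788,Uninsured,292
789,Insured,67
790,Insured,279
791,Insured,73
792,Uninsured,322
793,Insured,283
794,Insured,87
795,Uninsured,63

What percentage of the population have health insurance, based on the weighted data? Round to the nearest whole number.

52

Sum of weights for 'Insured' = 67 + 279 + 73 + 283 + 87 = 789
Total weight = 54 + 292 + 67 + 279 + 73 + 322 + 283 + 87 + 63 = 1520
Weighted proportion = 789 / 1520 = 0.51907895 → 51.907895%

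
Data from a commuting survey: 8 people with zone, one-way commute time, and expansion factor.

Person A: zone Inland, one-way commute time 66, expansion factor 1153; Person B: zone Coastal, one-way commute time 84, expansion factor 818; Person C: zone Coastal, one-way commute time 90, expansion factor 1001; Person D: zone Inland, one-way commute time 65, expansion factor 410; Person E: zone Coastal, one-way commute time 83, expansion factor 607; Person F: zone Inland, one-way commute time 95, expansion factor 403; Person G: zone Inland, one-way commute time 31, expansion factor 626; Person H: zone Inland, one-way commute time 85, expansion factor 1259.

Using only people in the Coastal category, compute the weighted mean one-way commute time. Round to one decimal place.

Coastal rows: B, C, E
Weighted sum = 84×818 + 90×1001 + 83×607
  = 209183
Sum of weights = 818 + 1001 + 607 = 2426
Weighted mean = 209183 / 2426 = 86.225474

86.2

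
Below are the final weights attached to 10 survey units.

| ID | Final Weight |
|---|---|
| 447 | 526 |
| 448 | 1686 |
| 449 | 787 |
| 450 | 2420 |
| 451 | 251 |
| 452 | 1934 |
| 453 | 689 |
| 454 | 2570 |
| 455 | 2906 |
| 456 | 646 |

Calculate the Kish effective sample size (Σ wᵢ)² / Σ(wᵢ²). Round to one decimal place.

Σ wᵢ = 526 + 1686 + 787 + 2420 + 251 + 1934 + 689 + 2570 + 2906 + 646 = 14415
Σ wᵢ² = 276676 + 2842596 + 619369 + 5856400 + 63001 + 3740356 + 474721 + 6604900 + 8444836 + 417316 = 29340171
n_eff = 14415² / 29340171 = 207792225 / 29340171 = 7.082175

7.1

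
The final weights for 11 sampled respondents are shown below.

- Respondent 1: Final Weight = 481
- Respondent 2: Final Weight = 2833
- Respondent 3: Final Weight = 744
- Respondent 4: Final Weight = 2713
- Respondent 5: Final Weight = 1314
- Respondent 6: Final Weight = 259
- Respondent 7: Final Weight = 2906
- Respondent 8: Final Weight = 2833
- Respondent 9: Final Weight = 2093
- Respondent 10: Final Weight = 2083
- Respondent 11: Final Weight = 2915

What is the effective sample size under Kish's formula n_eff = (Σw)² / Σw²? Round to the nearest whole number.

9

Σ wᵢ = 481 + 2833 + 744 + 2713 + 1314 + 259 + 2906 + 2833 + 2093 + 2083 + 2915 = 21174
Σ wᵢ² = 51652320
n_eff = 21174² / 51652320 = 448338276 / 51652320 = 8.6799252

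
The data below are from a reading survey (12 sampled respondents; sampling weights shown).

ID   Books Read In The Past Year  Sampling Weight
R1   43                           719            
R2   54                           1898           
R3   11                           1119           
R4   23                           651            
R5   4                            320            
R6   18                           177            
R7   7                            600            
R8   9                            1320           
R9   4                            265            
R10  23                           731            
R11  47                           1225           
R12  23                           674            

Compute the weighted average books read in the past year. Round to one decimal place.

Weighted sum = 43×719 + 54×1898 + 11×1119 + 23×651 + 4×320 + 18×177 + 7×600 + 9×1320 + 4×265 + 23×731 + 47×1225 + 23×674
  = 30917 + 102492 + 12309 + 14973 + 1280 + 3186 + 4200 + 11880 + 1060 + 16813 + 57575 + 15502 = 272187
Sum of weights = 719 + 1898 + 1119 + 651 + 320 + 177 + 600 + 1320 + 265 + 731 + 1225 + 674 = 9699
Weighted mean = 272187 / 9699 = 28.063409

28.1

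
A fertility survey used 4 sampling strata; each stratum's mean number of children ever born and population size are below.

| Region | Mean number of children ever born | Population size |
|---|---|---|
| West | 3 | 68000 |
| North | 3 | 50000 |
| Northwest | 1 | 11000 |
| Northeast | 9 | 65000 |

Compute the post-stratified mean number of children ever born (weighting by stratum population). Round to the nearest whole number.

5

Σ Nₕ·x̄ₕ = 3×68000 + 3×50000 + 1×11000 + 9×65000
  = 204000 + 150000 + 11000 + 585000 = 950000
Σ Nₕ = 68000 + 50000 + 11000 + 65000 = 194000
Overall mean = 950000 / 194000 = 4.8969072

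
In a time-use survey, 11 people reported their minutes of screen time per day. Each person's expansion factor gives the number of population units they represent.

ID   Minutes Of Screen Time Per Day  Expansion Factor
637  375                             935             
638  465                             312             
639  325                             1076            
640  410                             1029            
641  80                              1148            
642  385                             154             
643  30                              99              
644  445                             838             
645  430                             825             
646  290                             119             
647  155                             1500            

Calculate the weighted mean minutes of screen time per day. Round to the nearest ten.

300

Weighted sum = 2416065
Sum of weights = 935 + 312 + 1076 + 1029 + 1148 + 154 + 99 + 838 + 825 + 119 + 1500 = 8035
Weighted mean = 2416065 / 8035 = 300.69259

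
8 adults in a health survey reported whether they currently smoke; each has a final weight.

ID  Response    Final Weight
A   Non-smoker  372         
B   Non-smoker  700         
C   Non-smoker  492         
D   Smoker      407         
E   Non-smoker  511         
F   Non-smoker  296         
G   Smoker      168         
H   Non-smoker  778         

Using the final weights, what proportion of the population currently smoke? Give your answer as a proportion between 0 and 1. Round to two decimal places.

0.15

Sum of weights for 'Smoker' = 407 + 168 = 575
Total weight = 372 + 700 + 492 + 407 + 511 + 296 + 168 + 778 = 3724
Weighted proportion = 575 / 3724 = 0.15440387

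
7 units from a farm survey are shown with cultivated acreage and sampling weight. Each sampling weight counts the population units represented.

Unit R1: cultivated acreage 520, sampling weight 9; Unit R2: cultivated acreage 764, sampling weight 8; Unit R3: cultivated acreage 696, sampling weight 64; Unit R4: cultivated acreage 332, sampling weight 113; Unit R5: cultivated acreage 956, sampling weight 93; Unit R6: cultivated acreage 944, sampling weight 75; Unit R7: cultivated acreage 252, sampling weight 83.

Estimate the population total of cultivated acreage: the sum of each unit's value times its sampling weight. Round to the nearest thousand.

273000

Weighted total = 520×9 + 764×8 + 696×64 + 332×113 + 956×93 + 944×75 + 252×83
  = 4680 + 6112 + 44544 + 37516 + 88908 + 70800 + 20916 = 273476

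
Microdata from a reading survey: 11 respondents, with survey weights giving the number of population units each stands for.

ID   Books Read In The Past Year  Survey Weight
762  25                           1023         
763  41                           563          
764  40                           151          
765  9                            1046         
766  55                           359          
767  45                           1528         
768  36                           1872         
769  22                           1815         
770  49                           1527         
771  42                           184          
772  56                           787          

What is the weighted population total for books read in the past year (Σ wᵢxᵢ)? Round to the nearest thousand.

Weighted total = 25×1023 + 41×563 + 40×151 + 9×1046 + 55×359 + 45×1528 + 36×1872 + 22×1815 + 49×1527 + 42×184 + 56×787
  = 386562

387000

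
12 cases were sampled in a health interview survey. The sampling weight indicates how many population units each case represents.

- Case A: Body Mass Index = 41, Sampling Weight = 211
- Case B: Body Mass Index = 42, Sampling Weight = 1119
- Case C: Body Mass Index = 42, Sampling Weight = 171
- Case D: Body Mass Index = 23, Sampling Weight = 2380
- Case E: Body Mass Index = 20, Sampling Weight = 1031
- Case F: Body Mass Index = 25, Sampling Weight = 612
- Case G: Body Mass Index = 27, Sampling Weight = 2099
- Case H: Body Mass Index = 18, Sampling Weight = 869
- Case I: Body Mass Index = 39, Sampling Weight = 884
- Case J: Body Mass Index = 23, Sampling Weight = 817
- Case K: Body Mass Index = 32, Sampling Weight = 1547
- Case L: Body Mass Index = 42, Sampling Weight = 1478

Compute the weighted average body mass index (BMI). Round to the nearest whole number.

30

Weighted sum = 390653
Sum of weights = 211 + 1119 + 171 + 2380 + 1031 + 612 + 2099 + 869 + 884 + 817 + 1547 + 1478 = 13218
Weighted mean = 390653 / 13218 = 29.554622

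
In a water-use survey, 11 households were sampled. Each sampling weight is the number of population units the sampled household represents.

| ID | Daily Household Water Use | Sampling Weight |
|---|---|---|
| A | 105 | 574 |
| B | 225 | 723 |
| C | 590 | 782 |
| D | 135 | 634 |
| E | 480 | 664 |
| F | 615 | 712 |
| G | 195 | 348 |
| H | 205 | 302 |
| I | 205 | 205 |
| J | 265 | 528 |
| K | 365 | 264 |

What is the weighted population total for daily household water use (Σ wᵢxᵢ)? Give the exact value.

Weighted total = 105×574 + 225×723 + 590×782 + 135×634 + 480×664 + 615×712 + 195×348 + 205×302 + 205×205 + 265×528 + 365×264
  = 60270 + 162675 + 461380 + 85590 + 318720 + 437880 + 67860 + 61910 + 42025 + 139920 + 96360 = 1934590

1934590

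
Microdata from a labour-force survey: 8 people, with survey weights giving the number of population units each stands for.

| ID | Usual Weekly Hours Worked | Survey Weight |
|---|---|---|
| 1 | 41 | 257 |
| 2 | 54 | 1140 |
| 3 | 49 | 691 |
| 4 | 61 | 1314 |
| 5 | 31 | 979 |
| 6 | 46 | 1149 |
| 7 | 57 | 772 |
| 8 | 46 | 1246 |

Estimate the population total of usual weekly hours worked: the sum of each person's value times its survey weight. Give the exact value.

Weighted total = 41×257 + 54×1140 + 49×691 + 61×1314 + 31×979 + 46×1149 + 57×772 + 46×1246
  = 10537 + 61560 + 33859 + 80154 + 30349 + 52854 + 44004 + 57316 = 370633

370633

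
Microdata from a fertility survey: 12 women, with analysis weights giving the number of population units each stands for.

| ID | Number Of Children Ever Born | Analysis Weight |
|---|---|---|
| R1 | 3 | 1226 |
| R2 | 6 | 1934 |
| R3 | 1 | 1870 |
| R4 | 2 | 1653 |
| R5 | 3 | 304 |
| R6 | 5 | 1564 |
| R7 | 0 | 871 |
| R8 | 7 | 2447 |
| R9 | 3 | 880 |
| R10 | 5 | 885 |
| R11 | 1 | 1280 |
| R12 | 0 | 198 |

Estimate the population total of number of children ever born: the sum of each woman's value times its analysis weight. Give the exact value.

54664

Weighted total = 3×1226 + 6×1934 + 1×1870 + 2×1653 + 3×304 + 5×1564 + 0×871 + 7×2447 + 3×880 + 5×885 + 1×1280 + 0×198
  = 3678 + 11604 + 1870 + 3306 + 912 + 7820 + 0 + 17129 + 2640 + 4425 + 1280 + 0 = 54664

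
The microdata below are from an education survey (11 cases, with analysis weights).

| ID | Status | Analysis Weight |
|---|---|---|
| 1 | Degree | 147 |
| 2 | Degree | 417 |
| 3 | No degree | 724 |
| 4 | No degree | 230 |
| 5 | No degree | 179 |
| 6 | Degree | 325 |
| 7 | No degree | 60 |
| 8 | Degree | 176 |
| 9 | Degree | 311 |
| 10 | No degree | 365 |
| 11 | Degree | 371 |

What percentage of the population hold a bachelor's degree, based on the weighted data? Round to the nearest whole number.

Sum of weights for 'Degree' = 147 + 417 + 325 + 176 + 311 + 371 = 1747
Total weight = 3305
Weighted proportion = 1747 / 3305 = 0.52859304 → 52.859304%

53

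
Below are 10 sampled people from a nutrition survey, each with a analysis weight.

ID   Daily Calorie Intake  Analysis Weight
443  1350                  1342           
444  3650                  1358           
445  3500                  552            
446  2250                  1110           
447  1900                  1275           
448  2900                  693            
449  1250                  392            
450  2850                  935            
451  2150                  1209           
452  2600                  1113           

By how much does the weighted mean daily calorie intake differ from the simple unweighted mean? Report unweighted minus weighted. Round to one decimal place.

Unweighted sum = 1350 + 3650 + 3500 + 2250 + 1900 + 2900 + 1250 + 2850 + 2150 + 2600 = 24400
Unweighted mean = 24400 / 10 = 2440
Weighted sum = 1350×1342 + 3650×1358 + 3500×552 + 2250×1110 + 1900×1275 + 2900×693 + 1250×392 + 2850×935 + 2150×1209 + 2600×1113
  = 1811700 + 4956700 + 1932000 + 2497500 + 2422500 + 2009700 + 490000 + 2664750 + 2599350 + 2893800 = 24278000
Sum of weights = 1342 + 1358 + 552 + 1110 + 1275 + 693 + 392 + 935 + 1209 + 1113 = 9979
Weighted mean = 24278000 / 9979 = 2432.9091
Difference (unweighted minus weighted) = 7.0908909

7.1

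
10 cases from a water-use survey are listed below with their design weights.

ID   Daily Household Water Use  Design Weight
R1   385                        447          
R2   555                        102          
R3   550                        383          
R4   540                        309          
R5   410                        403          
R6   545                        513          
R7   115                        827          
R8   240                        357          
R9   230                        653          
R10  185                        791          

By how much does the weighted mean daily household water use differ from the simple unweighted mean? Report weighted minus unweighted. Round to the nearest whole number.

-56

Unweighted sum = 3755
Unweighted mean = 3755 / 10 = 375.5
Weighted sum = 385×447 + 555×102 + 550×383 + 540×309 + 410×403 + 545×513 + 115×827 + 240×357 + 230×653 + 185×791
  = 172095 + 56610 + 210650 + 166860 + 165230 + 279585 + 95105 + 85680 + 150190 + 146335 = 1528340
Sum of weights = 447 + 102 + 383 + 309 + 403 + 513 + 827 + 357 + 653 + 791 = 4785
Weighted mean = 1528340 / 4785 = 319.4023
Difference (weighted minus unweighted) = -56.097701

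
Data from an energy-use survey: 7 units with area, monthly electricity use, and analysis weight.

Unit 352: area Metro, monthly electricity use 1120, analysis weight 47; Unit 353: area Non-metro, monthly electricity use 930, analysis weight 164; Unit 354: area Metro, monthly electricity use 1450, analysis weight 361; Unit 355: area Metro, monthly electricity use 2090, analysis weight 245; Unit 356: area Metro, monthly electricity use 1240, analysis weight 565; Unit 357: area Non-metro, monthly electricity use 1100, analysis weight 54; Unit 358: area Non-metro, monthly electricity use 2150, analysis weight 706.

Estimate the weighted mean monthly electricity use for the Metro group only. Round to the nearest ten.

1470

Metro rows: 352, 354, 355, 356
Weighted sum = 1788740
Sum of weights = 1218
Weighted mean = 1788740 / 1218 = 1468.5878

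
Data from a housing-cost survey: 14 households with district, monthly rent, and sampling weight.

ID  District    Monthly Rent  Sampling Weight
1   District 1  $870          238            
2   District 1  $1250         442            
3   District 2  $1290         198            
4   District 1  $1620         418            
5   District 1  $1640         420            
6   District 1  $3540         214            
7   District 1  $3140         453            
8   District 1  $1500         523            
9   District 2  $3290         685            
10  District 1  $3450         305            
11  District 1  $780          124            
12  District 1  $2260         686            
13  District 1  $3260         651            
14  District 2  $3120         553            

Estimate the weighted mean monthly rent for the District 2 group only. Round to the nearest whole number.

2949

District 2 rows: 3, 9, 14
Weighted sum = 1290×198 + 3290×685 + 3120×553
  = 255420 + 2253650 + 1725360 = 4234430
Sum of weights = 198 + 685 + 553 = 1436
Weighted mean = 4234430 / 1436 = 2948.7674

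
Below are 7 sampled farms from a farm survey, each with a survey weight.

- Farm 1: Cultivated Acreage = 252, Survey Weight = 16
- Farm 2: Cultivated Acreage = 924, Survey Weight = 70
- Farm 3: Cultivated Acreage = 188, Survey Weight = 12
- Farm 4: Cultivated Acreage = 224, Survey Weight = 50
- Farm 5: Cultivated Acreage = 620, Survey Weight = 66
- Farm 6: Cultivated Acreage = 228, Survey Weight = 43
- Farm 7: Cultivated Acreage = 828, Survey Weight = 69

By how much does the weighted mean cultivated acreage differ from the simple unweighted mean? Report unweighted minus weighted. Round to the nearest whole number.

-117

Unweighted sum = 252 + 924 + 188 + 224 + 620 + 228 + 828 = 3264
Unweighted mean = 3264 / 7 = 466.28571
Weighted sum = 252×16 + 924×70 + 188×12 + 224×50 + 620×66 + 228×43 + 828×69
  = 4032 + 64680 + 2256 + 11200 + 40920 + 9804 + 57132 = 190024
Sum of weights = 16 + 70 + 12 + 50 + 66 + 43 + 69 = 326
Weighted mean = 190024 / 326 = 582.89571
Difference (unweighted minus weighted) = -116.60999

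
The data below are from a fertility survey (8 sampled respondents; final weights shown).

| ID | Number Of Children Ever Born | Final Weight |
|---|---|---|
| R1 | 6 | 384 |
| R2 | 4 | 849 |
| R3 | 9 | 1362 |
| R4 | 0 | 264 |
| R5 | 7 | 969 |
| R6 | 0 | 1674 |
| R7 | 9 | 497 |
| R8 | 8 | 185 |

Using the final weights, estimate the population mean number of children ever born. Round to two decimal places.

4.96

Weighted sum = 6×384 + 4×849 + 9×1362 + 0×264 + 7×969 + 0×1674 + 9×497 + 8×185
  = 30694
Sum of weights = 384 + 849 + 1362 + 264 + 969 + 1674 + 497 + 185 = 6184
Weighted mean = 30694 / 6184 = 4.9634541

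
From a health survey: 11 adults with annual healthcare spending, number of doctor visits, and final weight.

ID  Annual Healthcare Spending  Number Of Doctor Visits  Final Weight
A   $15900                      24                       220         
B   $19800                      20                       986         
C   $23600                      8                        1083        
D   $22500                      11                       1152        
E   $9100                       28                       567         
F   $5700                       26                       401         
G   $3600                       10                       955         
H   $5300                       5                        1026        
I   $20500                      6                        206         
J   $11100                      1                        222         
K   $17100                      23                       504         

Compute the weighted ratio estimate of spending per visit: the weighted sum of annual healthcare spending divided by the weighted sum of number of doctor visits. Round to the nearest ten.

Σ wᵢ·y = 106126400
Σ wᵢ·x = 24×220 + 20×986 + 8×1083 + 11×1152 + 28×567 + 26×401 + 10×955 + 5×1026 + 6×206 + 1×222 + 23×504
  = 5280 + 19720 + 8664 + 12672 + 15876 + 10426 + 9550 + 5130 + 1236 + 222 + 11592 = 100368
Ratio = 106126400 / 100368 = 1057.3729

1060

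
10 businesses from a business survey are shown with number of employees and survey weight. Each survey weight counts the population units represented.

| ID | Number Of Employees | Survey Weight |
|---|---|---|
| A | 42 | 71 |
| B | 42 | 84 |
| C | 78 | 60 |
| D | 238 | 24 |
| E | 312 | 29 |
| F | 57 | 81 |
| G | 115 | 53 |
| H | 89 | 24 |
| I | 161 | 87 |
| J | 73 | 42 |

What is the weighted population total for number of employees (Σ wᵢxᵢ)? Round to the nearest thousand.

Weighted total = 42×71 + 42×84 + 78×60 + 238×24 + 312×29 + 57×81 + 115×53 + 89×24 + 161×87 + 73×42
  = 2982 + 3528 + 4680 + 5712 + 9048 + 4617 + 6095 + 2136 + 14007 + 3066 = 55871

56000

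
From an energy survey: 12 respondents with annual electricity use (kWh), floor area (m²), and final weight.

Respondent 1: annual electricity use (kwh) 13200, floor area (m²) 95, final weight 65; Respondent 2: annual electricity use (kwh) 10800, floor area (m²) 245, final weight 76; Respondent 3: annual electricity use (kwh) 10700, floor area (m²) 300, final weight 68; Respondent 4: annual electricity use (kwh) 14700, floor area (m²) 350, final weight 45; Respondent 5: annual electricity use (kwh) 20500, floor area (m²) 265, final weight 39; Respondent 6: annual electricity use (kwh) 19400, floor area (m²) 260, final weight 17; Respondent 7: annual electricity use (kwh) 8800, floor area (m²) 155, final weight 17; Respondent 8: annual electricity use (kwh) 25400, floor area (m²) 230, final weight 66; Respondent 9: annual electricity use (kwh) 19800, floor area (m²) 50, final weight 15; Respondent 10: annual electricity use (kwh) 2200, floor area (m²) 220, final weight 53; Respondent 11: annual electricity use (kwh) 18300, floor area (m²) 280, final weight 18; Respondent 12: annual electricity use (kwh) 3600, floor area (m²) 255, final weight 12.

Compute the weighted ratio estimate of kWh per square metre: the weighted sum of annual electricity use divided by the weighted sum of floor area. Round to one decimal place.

59.7

Σ wᵢ·y = 13200×65 + 10800×76 + 10700×68 + 14700×45 + 20500×39 + 19400×17 + 8800×17 + 25400×66 + 19800×15 + 2200×53 + 18300×18 + 3600×12
  = 858000 + 820800 + 727600 + 661500 + 799500 + 329800 + 149600 + 1676400 + 297000 + 116600 + 329400 + 43200 = 6809400
Σ wᵢ·x = 95×65 + 245×76 + 300×68 + 350×45 + 265×39 + 260×17 + 155×17 + 230×66 + 50×15 + 220×53 + 280×18 + 255×12
  = 6175 + 18620 + 20400 + 15750 + 10335 + 4420 + 2635 + 15180 + 750 + 11660 + 5040 + 3060 = 114025
Ratio = 6809400 / 114025 = 59.718483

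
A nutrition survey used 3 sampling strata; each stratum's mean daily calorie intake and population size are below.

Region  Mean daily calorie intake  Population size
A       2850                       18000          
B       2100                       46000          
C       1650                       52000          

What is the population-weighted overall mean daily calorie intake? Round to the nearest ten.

Σ Nₕ·x̄ₕ = 233700000
Σ Nₕ = 116000
Overall mean = 233700000 / 116000 = 2014.6552

2010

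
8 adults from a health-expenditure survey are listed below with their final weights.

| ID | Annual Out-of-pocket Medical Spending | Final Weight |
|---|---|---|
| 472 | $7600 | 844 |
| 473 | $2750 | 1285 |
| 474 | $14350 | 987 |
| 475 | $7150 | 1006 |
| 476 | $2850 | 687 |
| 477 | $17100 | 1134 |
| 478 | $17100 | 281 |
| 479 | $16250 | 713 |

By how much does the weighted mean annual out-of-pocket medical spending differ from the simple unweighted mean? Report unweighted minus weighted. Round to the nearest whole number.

Unweighted sum = 7600 + 2750 + 14350 + 7150 + 2850 + 17100 + 17100 + 16250 = 85150
Unweighted mean = 85150 / 8 = 10643.75
Weighted sum = 7600×844 + 2750×1285 + 14350×987 + 7150×1006 + 2850×687 + 17100×1134 + 17100×281 + 16250×713
  = 6414400 + 3533750 + 14163450 + 7192900 + 1957950 + 19391400 + 4805100 + 11586250 = 69045200
Sum of weights = 6937
Weighted mean = 69045200 / 6937 = 9953.1786
Difference (unweighted minus weighted) = 690.57139

691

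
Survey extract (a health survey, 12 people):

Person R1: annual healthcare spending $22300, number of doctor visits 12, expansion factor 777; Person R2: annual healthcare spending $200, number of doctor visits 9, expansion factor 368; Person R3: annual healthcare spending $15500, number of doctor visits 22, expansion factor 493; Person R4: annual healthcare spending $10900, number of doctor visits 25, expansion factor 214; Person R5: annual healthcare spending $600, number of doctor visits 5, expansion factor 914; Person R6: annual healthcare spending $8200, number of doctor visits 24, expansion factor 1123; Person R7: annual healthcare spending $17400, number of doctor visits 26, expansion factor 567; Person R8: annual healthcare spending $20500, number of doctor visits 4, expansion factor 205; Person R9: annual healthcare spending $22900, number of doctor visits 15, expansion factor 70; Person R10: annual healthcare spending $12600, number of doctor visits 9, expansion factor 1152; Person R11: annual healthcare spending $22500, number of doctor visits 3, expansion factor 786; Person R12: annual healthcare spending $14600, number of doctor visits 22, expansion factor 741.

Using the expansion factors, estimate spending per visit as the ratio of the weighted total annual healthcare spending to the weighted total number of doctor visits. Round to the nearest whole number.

Σ wᵢ·y = 22300×777 + 200×368 + 15500×493 + 10900×214 + 600×914 + 8200×1123 + 17400×567 + 20500×205 + 22900×70 + 12600×1152 + 22500×786 + 14600×741
  = 95821900
Σ wᵢ·x = 12×777 + 9×368 + 22×493 + 25×214 + 5×914 + 24×1123 + 26×567 + 4×205 + 15×70 + 9×1152 + 3×786 + 22×741
  = 9324 + 3312 + 10846 + 5350 + 4570 + 26952 + 14742 + 820 + 1050 + 10368 + 2358 + 16302 = 105994
Ratio = 95821900 / 105994 = 904.03136

904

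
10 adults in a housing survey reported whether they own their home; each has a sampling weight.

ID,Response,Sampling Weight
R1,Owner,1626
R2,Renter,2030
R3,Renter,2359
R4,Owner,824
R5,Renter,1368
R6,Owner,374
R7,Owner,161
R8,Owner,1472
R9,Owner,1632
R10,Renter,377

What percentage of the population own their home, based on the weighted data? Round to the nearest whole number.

50

Sum of weights for 'Owner' = 1626 + 824 + 374 + 161 + 1472 + 1632 = 6089
Total weight = 12223
Weighted proportion = 6089 / 12223 = 0.49815921 → 49.815921%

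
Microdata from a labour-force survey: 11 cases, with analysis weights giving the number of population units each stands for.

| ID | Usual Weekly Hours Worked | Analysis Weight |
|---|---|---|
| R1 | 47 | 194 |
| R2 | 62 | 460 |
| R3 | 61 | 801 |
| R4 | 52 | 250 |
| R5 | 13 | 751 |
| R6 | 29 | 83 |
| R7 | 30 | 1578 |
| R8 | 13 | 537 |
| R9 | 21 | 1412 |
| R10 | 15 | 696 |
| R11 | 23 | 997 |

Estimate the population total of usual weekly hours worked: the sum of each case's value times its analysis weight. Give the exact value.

Weighted total = 47×194 + 62×460 + 61×801 + 52×250 + 13×751 + 29×83 + 30×1578 + 13×537 + 21×1412 + 15×696 + 23×997
  = 9118 + 28520 + 48861 + 13000 + 9763 + 2407 + 47340 + 6981 + 29652 + 10440 + 22931 = 229013

229013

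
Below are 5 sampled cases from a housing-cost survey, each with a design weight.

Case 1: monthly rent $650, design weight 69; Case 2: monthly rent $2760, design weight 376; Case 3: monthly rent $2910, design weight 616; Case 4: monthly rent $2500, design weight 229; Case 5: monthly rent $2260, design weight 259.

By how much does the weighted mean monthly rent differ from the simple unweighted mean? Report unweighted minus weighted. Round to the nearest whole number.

-388

Unweighted sum = 650 + 2760 + 2910 + 2500 + 2260 = 11080
Unweighted mean = 11080 / 5 = 2216
Weighted sum = 650×69 + 2760×376 + 2910×616 + 2500×229 + 2260×259
  = 44850 + 1037760 + 1792560 + 572500 + 585340 = 4033010
Sum of weights = 69 + 376 + 616 + 229 + 259 = 1549
Weighted mean = 4033010 / 1549 = 2603.6217
Difference (unweighted minus weighted) = -387.62169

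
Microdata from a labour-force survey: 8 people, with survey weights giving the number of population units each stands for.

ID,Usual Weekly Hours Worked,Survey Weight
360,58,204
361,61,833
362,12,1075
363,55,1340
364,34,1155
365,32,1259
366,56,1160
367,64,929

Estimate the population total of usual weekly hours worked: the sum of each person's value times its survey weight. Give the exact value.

353219

Weighted total = 58×204 + 61×833 + 12×1075 + 55×1340 + 34×1155 + 32×1259 + 56×1160 + 64×929
  = 11832 + 50813 + 12900 + 73700 + 39270 + 40288 + 64960 + 59456 = 353219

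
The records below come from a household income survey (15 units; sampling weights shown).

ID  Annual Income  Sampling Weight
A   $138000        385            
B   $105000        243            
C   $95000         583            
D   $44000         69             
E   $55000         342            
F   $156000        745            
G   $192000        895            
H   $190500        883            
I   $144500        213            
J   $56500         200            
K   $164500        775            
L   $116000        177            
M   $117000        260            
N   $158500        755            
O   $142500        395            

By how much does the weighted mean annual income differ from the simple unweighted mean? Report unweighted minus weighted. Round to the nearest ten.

-20750

Unweighted sum = 1875000
Unweighted mean = 1875000 / 15 = 125000
Weighted sum = 1008620500
Sum of weights = 6920
Weighted mean = 1008620500 / 6920 = 145754.41
Difference (unweighted minus weighted) = -20754.408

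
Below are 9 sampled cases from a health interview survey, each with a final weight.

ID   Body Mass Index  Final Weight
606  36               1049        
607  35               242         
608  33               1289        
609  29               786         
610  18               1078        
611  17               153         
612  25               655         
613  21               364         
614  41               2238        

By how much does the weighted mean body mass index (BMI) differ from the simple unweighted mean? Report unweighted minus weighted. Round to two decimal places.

Unweighted sum = 36 + 35 + 33 + 29 + 18 + 17 + 25 + 21 + 41 = 255
Unweighted mean = 255 / 9 = 28.333333
Weighted sum = 249347
Sum of weights = 1049 + 242 + 1289 + 786 + 1078 + 153 + 655 + 364 + 2238 = 7854
Weighted mean = 249347 / 7854 = 31.747772
Difference (unweighted minus weighted) = -3.4144385

-3.41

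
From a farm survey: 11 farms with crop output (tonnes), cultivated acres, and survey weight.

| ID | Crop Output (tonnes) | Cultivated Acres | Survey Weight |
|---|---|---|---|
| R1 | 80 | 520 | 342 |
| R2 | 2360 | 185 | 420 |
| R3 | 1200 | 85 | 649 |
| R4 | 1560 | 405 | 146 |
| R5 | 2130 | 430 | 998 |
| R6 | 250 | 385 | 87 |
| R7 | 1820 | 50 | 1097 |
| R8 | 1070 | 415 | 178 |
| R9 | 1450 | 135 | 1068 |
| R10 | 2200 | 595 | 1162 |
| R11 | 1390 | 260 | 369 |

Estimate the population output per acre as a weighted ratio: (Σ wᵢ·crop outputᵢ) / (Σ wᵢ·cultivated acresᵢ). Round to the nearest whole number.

Σ wᵢ·y = 80×342 + 2360×420 + 1200×649 + 1560×146 + 2130×998 + 250×87 + 1820×1097 + 1070×178 + 1450×1068 + 2200×1162 + 1390×369
  = 27360 + 991200 + 778800 + 227760 + 2125740 + 21750 + 1996540 + 190460 + 1548600 + 2556400 + 512910 = 10977520
Σ wᵢ·x = 520×342 + 185×420 + 85×649 + 405×146 + 430×998 + 385×87 + 50×1097 + 415×178 + 135×1068 + 595×1162 + 260×369
  = 1892700
Ratio = 10977520 / 1892700 = 5.799926

6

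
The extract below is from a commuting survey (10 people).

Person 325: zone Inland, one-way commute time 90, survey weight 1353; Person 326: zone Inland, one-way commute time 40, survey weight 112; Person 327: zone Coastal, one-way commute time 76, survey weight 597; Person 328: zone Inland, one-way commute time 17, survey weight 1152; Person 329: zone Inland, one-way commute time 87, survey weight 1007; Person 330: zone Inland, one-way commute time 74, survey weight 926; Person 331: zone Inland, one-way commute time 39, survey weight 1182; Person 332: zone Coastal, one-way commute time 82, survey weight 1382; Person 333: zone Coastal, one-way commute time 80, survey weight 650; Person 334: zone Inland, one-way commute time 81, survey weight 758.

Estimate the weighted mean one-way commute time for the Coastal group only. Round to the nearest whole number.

Coastal rows: 327, 332, 333
Weighted sum = 76×597 + 82×1382 + 80×650
  = 45372 + 113324 + 52000 = 210696
Sum of weights = 597 + 1382 + 650 = 2629
Weighted mean = 210696 / 2629 = 80.14302

80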